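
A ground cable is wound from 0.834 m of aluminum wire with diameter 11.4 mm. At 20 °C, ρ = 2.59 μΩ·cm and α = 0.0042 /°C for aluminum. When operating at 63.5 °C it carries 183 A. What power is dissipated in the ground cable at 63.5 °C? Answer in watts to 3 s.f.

8.38 W

ρ = 2.59 μΩ·cm = 2.59×10^-8 Ω·m
A = π(d/2)² = π(5.7000e-03 m)² = 1.021e-04 m²
R₍20₎ = ρL/A = (2.59×10^-8)(0.834)/(1.021e-04) = 2.116×10^-4 Ω
R₍63.5₎ = R₍20₎(1 + αΔT) = 2.116×10^-4 × (1 + 0.0042×43.5) = 2.503×10^-4 Ω
P = I²R = (183)² × 2.503×10^-4 = 8.38 W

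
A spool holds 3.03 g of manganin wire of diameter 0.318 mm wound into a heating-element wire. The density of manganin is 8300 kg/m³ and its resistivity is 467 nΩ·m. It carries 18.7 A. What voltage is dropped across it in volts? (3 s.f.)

505 V

ρ = 467 nΩ·m = 4.67×10^-7 Ω·m
A = π(d/2)² = π(1.5900e-04 m)² = 7.9423e-08 m²
L = m/(density·A) = 0.00303/(8300×7.9423e-08) = 4.596 m
R = ρL/A = (4.67×10^-7)(4.596)/(7.9423e-08) = 27.03 Ω
V = IR = 18.7 × 27.03 = 505 V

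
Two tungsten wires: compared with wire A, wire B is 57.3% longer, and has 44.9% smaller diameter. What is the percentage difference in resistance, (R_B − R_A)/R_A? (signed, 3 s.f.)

R ∝ L/d², so R_B/R_A = (1 + 57.3/100) × (1 − 44.9/100)⁻²
= 1.573 × 3.294 = 5.181
(R_B − R_A)/R_A = 5.181 − 1 = 418%

418%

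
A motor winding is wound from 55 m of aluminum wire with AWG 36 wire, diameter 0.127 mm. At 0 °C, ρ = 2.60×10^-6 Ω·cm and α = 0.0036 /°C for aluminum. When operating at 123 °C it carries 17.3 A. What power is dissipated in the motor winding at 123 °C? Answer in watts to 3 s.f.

48700 W

ρ = 2.60×10^-6 Ω·cm = 2.60×10^-8 Ω·m
A = π(0.127/2 mm)² = π(6.3500e-05 m)² = 1.267e-08 m²
R₍0₎ = ρL/A = (2.60×10^-8)(55)/(1.267e-08) = 112.9 Ω
R₍123₎ = R₍0₎(1 + αΔT) = 112.9 × (1 + 0.0036×123) = 162.9 Ω
P = I²R = (17.3)² × 162.9 = 48700 W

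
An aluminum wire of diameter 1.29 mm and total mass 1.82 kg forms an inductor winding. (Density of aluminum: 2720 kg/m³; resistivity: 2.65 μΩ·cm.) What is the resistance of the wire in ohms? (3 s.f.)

ρ = 2.65 μΩ·cm = 2.65×10^-8 Ω·m
A = π(d/2)² = π(6.4500e-04 m)² = 1.3070e-06 m²
L = m/(density·A) = 1.82/(2720×1.3070e-06) = 512 m
R = ρL/A = (2.65×10^-8)(512)/(1.3070e-06) = 10.4 Ω

10.4 Ω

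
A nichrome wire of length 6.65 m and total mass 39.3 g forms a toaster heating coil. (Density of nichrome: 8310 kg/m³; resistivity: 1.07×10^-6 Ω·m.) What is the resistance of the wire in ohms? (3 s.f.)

A = m/(density·L) = 0.0393/(8310×6.65) = 7.1116e-07 m²
R = ρL/A = (1.07×10^-6)(6.65)/(7.1116e-07) = 10.0 Ω

10.0 Ω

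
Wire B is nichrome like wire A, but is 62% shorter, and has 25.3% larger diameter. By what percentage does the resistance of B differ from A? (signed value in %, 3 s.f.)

-75.8%

R ∝ L/d², so R_B/R_A = (1 − 62/100) × (1 + 25.3/100)⁻²
= 0.38 × 0.6369 = 0.242
(R_B − R_A)/R_A = 0.242 − 1 = -75.8%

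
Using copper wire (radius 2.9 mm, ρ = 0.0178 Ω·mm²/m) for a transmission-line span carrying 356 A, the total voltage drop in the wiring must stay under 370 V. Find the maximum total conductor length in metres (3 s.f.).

1540 m

ρ = 0.0178 Ω·mm²/m = 1.78×10^-8 Ω·m
A = πr² = π(2.9000e-03 m)² = 2.642e-05 m²
L_max = V_max·A/(1·ρI) = (370)(2.642e-05)/(1.78×10^-8×356) = 1540 m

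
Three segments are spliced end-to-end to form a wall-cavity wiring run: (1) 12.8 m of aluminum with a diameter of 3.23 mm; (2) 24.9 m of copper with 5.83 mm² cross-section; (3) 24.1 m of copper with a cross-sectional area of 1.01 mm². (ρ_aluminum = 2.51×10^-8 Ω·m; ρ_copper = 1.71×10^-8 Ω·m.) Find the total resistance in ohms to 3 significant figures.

Seg 1: A = π(d/2)² = π(1.6150e-03 m)² = 8.194e-06 m²
R_1 = (2.51×10^-8)(12.8)/(8.194e-06) = 0.03921 Ω
Seg 2: A = 5.83 mm² = 5.830e-06 m²
R_2 = (1.71×10^-8)(24.9)/(5.830e-06) = 0.07303 Ω
Seg 3: A = 1.01 mm² = 1.010e-06 m²
R_3 = (1.71×10^-8)(24.1)/(1.010e-06) = 0.408 Ω
R_total = R_1 + R_2 + R_3 = 0.520 Ω

0.520 Ω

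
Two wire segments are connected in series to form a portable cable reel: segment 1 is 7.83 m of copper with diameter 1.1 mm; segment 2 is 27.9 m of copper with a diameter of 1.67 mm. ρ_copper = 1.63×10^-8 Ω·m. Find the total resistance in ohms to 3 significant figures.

0.342 Ω

Segment 1: A = π(d/2)² = π(5.5000e-04 m)² = 9.503e-07 m²
R₁ = ρL/A = (1.63×10^-8)(7.83)/(9.503e-07) = 0.1343 Ω
Segment 2: A = π(d/2)² = π(8.3500e-04 m)² = 2.190e-06 m²
R₂ = (1.63×10^-8)(27.9)/(2.190e-06) = 0.2076 Ω
R = R₁ + R₂ = 0.342 Ω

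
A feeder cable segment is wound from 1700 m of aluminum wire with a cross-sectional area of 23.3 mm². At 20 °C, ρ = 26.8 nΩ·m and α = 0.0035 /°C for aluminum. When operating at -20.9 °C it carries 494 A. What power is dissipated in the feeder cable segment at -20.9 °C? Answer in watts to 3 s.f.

ρ = 26.8 nΩ·m = 2.68×10^-8 Ω·m
A = 23.3 mm² = 2.330e-05 m²
R₍20₎ = ρL/A = (2.68×10^-8)(1700)/(2.330e-05) = 1.955 Ω
R₍-20.9₎ = R₍20₎(1 + αΔT) = 1.955 × (1 + 0.0035×-40.9) = 1.675 Ω
P = I²R = (494)² × 1.675 = 4.09×10^5 W

4.09×10^5 W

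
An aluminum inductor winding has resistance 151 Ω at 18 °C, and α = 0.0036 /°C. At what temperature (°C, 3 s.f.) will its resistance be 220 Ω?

145 °C

R = R₀(1 + α(T − T₀)) ⇒ T = T₀ + (R/R₀ − 1)/α
T = 18 + (220/151 − 1)/0.0036 = 18 + (0.457)/0.0036 = 145 °C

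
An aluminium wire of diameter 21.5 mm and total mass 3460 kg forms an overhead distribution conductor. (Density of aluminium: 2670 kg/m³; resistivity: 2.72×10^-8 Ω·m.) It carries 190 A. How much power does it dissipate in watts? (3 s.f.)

9650 W

A = π(d/2)² = π(1.0750e-02 m)² = 3.6305e-04 m²
L = m/(density·A) = 3460/(2670×3.6305e-04) = 3569 m
R = ρL/A = (2.72×10^-8)(3569)/(3.6305e-04) = 0.2674 Ω
P = I²R = (190)² × 0.2674 = 9650 W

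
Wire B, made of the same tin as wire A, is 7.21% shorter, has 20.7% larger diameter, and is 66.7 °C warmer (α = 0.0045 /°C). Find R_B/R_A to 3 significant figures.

0.828

R ∝ ρL/d² with ρ ∝ (1+αΔT), so R_B/R_A = (1 − 7.21/100) × (1 + 20.7/100)⁻² × (1 + 0.0045×66.7)
= 0.9279 × 0.6864 × 1.3 = 0.828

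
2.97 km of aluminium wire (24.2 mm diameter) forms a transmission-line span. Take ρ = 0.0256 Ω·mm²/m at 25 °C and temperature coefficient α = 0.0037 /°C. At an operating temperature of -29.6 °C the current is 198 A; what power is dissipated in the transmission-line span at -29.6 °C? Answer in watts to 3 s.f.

ρ = 0.0256 Ω·mm²/m = 2.56×10^-8 Ω·m
A = π(d/2)² = π(1.2100e-02 m)² = 4.600e-04 m²
R₍25₎ = ρL/A = (2.56×10^-8)(2970)/(4.600e-04) = 0.1653 Ω
R₍-29.6₎ = R₍25₎(1 + αΔT) = 0.1653 × (1 + 0.0037×-54.6) = 0.1319 Ω
P = I²R = (198)² × 0.1319 = 5170 W

5170 W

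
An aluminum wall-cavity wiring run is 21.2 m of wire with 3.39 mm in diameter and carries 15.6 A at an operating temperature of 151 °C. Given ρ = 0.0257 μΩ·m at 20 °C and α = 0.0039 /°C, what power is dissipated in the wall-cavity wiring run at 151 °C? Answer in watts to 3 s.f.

ρ = 0.0257 μΩ·m = 2.57×10^-8 Ω·m
A = π(d/2)² = π(1.6950e-03 m)² = 9.026e-06 m²
R₍20₎ = ρL/A = (2.57×10^-8)(21.2)/(9.026e-06) = 0.06036 Ω
R₍151₎ = R₍20₎(1 + αΔT) = 0.06036 × (1 + 0.0039×131) = 0.0912 Ω
P = I²R = (15.6)² × 0.0912 = 22.2 W

22.2 W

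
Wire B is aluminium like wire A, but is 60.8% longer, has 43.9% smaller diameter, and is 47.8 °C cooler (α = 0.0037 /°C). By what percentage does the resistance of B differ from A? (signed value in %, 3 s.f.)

321%

R ∝ ρL/d² with ρ ∝ (1+αΔT), so R_B/R_A = (1 + 60.8/100) × (1 − 43.9/100)⁻² × (1 − 0.0037×47.8)
= 1.608 × 3.177 × 0.8231 = 4.206
(R_B − R_A)/R_A = 4.206 − 1 = 321%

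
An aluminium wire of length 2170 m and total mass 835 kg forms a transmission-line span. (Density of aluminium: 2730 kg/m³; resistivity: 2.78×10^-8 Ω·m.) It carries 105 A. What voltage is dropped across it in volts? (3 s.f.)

A = m/(density·L) = 835/(2730×2170) = 1.4095e-04 m²
R = ρL/A = (2.78×10^-8)(2170)/(1.4095e-04) = 0.428 Ω
V = IR = 105 × 0.428 = 44.9 V

44.9 V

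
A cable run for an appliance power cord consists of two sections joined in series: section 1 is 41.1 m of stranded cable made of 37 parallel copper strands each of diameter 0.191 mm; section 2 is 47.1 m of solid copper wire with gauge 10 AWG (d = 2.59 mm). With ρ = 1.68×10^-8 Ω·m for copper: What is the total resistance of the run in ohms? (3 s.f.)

0.802 Ω

Section 1: A_strand = π(9.5500e-05)² = 2.865e-08 m²; R₁ = ρL/(N·A_s) = (1.68×10^-8)(41.1)/(37×2.865e-08) = 0.6513 Ω
Section 2: A = π(2.59/2 mm)² = π(1.2950e-03 m)² = 5.269e-06 m²
R₂ = (1.68×10^-8)(47.1)/(5.269e-06) = 0.1502 Ω
R = R₁ + R₂ = 0.802 Ω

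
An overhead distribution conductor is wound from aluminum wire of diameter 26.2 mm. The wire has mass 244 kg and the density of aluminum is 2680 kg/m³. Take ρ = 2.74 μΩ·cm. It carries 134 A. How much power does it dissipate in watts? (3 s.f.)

ρ = 2.74 μΩ·cm = 2.74×10^-8 Ω·m
A = π(d/2)² = π(1.3100e-02 m)² = 5.3913e-04 m²
L = m/(density·A) = 244/(2680×5.3913e-04) = 168.9 m
R = ρL/A = (2.74×10^-8)(168.9)/(5.3913e-04) = 0.008583 Ω
P = I²R = (134)² × 0.008583 = 154 W

154 W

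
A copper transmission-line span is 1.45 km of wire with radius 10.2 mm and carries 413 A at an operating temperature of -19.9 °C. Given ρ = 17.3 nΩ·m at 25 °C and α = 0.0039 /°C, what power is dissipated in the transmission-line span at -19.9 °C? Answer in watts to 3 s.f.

ρ = 17.3 nΩ·m = 1.73×10^-8 Ω·m
A = πr² = π(1.0200e-02 m)² = 3.269e-04 m²
R₍25₎ = ρL/A = (1.73×10^-8)(1450)/(3.269e-04) = 0.07675 Ω
R₍-19.9₎ = R₍25₎(1 + αΔT) = 0.07675 × (1 + 0.0039×-44.9) = 0.06331 Ω
P = I²R = (413)² × 0.06331 = 10800 W

10800 W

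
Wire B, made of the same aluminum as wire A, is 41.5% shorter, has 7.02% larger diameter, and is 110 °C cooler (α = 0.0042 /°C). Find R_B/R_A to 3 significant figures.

R ∝ ρL/d² with ρ ∝ (1+αΔT), so R_B/R_A = (1 − 41.5/100) × (1 + 7.02/100)⁻² × (1 − 0.0042×110)
= 0.585 × 0.8731 × 0.538 = 0.275

0.275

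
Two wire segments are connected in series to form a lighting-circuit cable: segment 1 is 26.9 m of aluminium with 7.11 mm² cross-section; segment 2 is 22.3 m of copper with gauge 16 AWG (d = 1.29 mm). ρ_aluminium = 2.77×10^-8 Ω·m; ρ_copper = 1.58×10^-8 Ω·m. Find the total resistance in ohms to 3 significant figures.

Segment 1: A = 7.11 mm² = 7.110e-06 m²
R₁ = ρL/A = (2.77×10^-8)(26.9)/(7.110e-06) = 0.1048 Ω
Segment 2: A = π(1.29/2 mm)² = π(6.4500e-04 m)² = 1.307e-06 m²
R₂ = (1.58×10^-8)(22.3)/(1.307e-06) = 0.2696 Ω
R = R₁ + R₂ = 0.374 Ω

0.374 Ω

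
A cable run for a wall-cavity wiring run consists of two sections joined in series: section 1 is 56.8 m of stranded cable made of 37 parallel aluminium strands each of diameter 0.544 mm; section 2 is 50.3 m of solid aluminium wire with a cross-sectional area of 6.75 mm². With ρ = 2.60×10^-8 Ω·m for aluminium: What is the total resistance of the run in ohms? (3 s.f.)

0.365 Ω

Section 1: A_strand = π(2.7200e-04)² = 2.324e-07 m²; R₁ = ρL/(N·A_s) = (2.60×10^-8)(56.8)/(37×2.324e-07) = 0.1717 Ω
Section 2: A = 6.75 mm² = 6.750e-06 m²
R₂ = (2.60×10^-8)(50.3)/(6.750e-06) = 0.1937 Ω
R = R₁ + R₂ = 0.365 Ω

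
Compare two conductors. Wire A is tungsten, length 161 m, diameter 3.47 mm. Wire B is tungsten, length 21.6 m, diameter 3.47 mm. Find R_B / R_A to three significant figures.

0.134

R ∝ ρL/d², so R_B/R_A = (L_B/L_A)
= (21.6/161) = 0.134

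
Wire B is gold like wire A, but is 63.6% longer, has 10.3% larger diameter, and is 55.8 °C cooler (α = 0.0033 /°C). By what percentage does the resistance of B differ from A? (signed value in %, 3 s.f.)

R ∝ ρL/d² with ρ ∝ (1+αΔT), so R_B/R_A = (1 + 63.6/100) × (1 + 10.3/100)⁻² × (1 − 0.0033×55.8)
= 1.636 × 0.822 × 0.8159 = 1.097
(R_B − R_A)/R_A = 1.097 − 1 = 9.71%

9.71%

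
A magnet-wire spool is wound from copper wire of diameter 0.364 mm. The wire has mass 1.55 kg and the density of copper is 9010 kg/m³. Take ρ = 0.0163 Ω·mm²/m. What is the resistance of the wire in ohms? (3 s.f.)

259 Ω

ρ = 0.0163 Ω·mm²/m = 1.63×10^-8 Ω·m
A = π(d/2)² = π(1.8200e-04 m)² = 1.0406e-07 m²
L = m/(density·A) = 1.55/(9010×1.0406e-07) = 1653 m
R = ρL/A = (1.63×10^-8)(1653)/(1.0406e-07) = 259 Ω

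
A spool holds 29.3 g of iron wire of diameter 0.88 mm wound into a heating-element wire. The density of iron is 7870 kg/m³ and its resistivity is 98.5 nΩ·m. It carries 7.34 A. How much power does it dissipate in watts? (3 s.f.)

53.4 W

ρ = 98.5 nΩ·m = 9.85×10^-8 Ω·m
A = π(d/2)² = π(4.4000e-04 m)² = 6.0821e-07 m²
L = m/(density·A) = 0.0293/(7870×6.0821e-07) = 6.121 m
R = ρL/A = (9.85×10^-8)(6.121)/(6.0821e-07) = 0.9913 Ω
P = I²R = (7.34)² × 0.9913 = 53.4 W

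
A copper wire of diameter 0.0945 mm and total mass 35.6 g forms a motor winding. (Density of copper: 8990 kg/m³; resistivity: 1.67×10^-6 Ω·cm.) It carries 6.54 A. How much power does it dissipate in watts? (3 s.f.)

ρ = 1.67×10^-6 Ω·cm = 1.67×10^-8 Ω·m
A = π(d/2)² = π(4.7250e-05 m)² = 7.0138e-09 m²
L = m/(density·A) = 0.0356/(8990×7.0138e-09) = 564.6 m
R = ρL/A = (1.67×10^-8)(564.6)/(7.0138e-09) = 1344 Ω
P = I²R = (6.54)² × 1344 = 57500 W

57500 W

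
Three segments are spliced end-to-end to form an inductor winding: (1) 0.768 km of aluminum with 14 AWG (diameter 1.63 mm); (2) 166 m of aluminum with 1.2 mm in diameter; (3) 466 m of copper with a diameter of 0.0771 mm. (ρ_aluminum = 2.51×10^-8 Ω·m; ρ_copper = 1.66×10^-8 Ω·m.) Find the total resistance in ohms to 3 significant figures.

1670 Ω

Seg 1: A = π(1.63/2 mm)² = π(8.1500e-04 m)² = 2.087e-06 m²
R_1 = (2.51×10^-8)(768)/(2.087e-06) = 9.238 Ω
Seg 2: A = π(d/2)² = π(6.0000e-04 m)² = 1.131e-06 m²
R_2 = (2.51×10^-8)(166)/(1.131e-06) = 3.684 Ω
Seg 3: A = π(d/2)² = π(3.8550e-05 m)² = 4.669e-09 m²
R_3 = (1.66×10^-8)(466)/(4.669e-09) = 1657 Ω
R_total = R_1 + R_2 + R_3 = 1670 Ω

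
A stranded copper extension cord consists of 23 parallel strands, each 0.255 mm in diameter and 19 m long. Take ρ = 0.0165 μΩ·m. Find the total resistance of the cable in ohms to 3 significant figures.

0.267 Ω

ρ = 0.0165 μΩ·m = 1.65×10^-8 Ω·m
A_strand = π(1.2750e-04 m)² = 5.107e-08 m²
R_strand = ρL/A = (1.65×10^-8)(19)/(5.107e-08) = 6.139 Ω
R_total = R_strand/N = 6.139/23 = 0.267 Ω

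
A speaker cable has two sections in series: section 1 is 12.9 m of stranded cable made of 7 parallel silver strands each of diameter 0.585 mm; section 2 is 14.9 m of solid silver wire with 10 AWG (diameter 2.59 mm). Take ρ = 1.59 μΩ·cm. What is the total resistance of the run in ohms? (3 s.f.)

0.154 Ω

ρ = 1.59 μΩ·cm = 1.59×10^-8 Ω·m
Section 1: A_strand = π(2.9250e-04)² = 2.688e-07 m²; R₁ = ρL/(N·A_s) = (1.59×10^-8)(12.9)/(7×2.688e-07) = 0.109 Ω
Section 2: A = π(2.59/2 mm)² = π(1.2950e-03 m)² = 5.269e-06 m²
R₂ = (1.59×10^-8)(14.9)/(5.269e-06) = 0.04497 Ω
R = R₁ + R₂ = 0.154 Ω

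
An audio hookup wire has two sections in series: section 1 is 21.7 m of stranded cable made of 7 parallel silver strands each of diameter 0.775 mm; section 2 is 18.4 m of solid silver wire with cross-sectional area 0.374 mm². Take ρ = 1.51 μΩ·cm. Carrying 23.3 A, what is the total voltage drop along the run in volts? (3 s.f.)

19.6 V

ρ = 1.51 μΩ·cm = 1.51×10^-8 Ω·m
Section 1: A_strand = π(3.8750e-04)² = 4.717e-07 m²; R₁ = ρL/(N·A_s) = (1.51×10^-8)(21.7)/(7×4.717e-07) = 0.09923 Ω
Section 2: A = 0.374 mm² = 3.740e-07 m²
R₂ = (1.51×10^-8)(18.4)/(3.740e-07) = 0.7429 Ω
R = R₁ + R₂ = 0.8421 Ω
V = IR = 23.3 × 0.8421 = 19.6 V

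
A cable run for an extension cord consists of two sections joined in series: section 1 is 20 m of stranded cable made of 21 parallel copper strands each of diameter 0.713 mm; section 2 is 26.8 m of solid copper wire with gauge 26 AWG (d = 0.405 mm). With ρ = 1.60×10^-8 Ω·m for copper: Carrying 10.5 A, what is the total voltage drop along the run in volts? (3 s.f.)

35.4 V

Section 1: A_strand = π(3.5650e-04)² = 3.993e-07 m²; R₁ = ρL/(N·A_s) = (1.60×10^-8)(20)/(21×3.993e-07) = 0.03816 Ω
Section 2: A = π(0.405/2 mm)² = π(2.0250e-04 m)² = 1.288e-07 m²
R₂ = (1.60×10^-8)(26.8)/(1.288e-07) = 3.329 Ω
R = R₁ + R₂ = 3.367 Ω
V = IR = 10.5 × 3.367 = 35.4 V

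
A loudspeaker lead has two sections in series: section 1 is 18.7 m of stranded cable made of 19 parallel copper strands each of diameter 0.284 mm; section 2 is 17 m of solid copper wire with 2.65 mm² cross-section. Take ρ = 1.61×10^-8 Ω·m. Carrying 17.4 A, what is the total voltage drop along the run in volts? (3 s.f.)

Section 1: A_strand = π(1.4200e-04)² = 6.335e-08 m²; R₁ = ρL/(N·A_s) = (1.61×10^-8)(18.7)/(19×6.335e-08) = 0.2501 Ω
Section 2: A = 2.65 mm² = 2.650e-06 m²
R₂ = (1.61×10^-8)(17)/(2.650e-06) = 0.1033 Ω
R = R₁ + R₂ = 0.3534 Ω
V = IR = 17.4 × 0.3534 = 6.15 V

6.15 V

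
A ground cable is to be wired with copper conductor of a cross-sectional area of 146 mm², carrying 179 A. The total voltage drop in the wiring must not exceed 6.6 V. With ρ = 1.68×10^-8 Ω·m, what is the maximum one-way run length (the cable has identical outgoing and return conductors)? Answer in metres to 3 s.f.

160 m

A = 146 mm² = 1.460e-04 m²
L_max = V_max·A/(2·ρI) = (6.6)(1.460e-04)/(2×1.68×10^-8×179) = 160 m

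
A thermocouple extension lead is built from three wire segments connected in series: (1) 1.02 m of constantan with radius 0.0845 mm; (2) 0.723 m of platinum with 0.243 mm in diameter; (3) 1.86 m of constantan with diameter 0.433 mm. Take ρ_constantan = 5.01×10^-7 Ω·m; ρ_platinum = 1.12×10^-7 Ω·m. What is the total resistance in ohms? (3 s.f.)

30.9 Ω

Seg 1: A = πr² = π(8.4500e-05 m)² = 2.243e-08 m²
R_1 = (5.01×10^-7)(1.02)/(2.243e-08) = 22.78 Ω
Seg 2: A = π(d/2)² = π(1.2150e-04 m)² = 4.638e-08 m²
R_2 = (1.12×10^-7)(0.723)/(4.638e-08) = 1.746 Ω
Seg 3: A = π(d/2)² = π(2.1650e-04 m)² = 1.473e-07 m²
R_3 = (5.01×10^-7)(1.86)/(1.473e-07) = 6.328 Ω
R_total = R_1 + R_2 + R_3 = 30.9 Ω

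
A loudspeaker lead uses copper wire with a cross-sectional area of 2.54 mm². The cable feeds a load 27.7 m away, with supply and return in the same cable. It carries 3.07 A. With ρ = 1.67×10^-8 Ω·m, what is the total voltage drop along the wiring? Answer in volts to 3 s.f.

A = 2.54 mm² = 2.540e-06 m²
Total conductor length (both ways) L = 2 × 27.7 = 55.4 m
R = ρL/A = (1.67×10^-8)(55.4)/(2.540e-06) = 0.3642 Ω
V = IR = 3.07 × 0.3642 = 1.12 V

1.12 V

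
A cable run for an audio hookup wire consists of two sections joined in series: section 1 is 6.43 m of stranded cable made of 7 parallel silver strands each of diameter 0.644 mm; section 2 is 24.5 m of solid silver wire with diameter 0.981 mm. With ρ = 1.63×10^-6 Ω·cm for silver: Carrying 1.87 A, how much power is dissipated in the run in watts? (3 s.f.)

2.01 W

ρ = 1.63×10^-6 Ω·cm = 1.63×10^-8 Ω·m
Section 1: A_strand = π(3.2200e-04)² = 3.257e-07 m²; R₁ = ρL/(N·A_s) = (1.63×10^-8)(6.43)/(7×3.257e-07) = 0.04597 Ω
Section 2: A = π(d/2)² = π(4.9050e-04 m)² = 7.558e-07 m²
R₂ = (1.63×10^-8)(24.5)/(7.558e-07) = 0.5284 Ω
R = R₁ + R₂ = 0.5743 Ω
P = I²R = (1.87)² × 0.5743 = 2.01 W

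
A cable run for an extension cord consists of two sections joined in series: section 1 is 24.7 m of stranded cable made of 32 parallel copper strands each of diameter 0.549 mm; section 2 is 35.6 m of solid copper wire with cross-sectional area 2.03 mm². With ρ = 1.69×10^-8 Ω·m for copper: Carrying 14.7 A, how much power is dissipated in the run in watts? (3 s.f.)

76.0 W

Section 1: A_strand = π(2.7450e-04)² = 2.367e-07 m²; R₁ = ρL/(N·A_s) = (1.69×10^-8)(24.7)/(32×2.367e-07) = 0.05511 Ω
Section 2: A = 2.03 mm² = 2.030e-06 m²
R₂ = (1.69×10^-8)(35.6)/(2.030e-06) = 0.2964 Ω
R = R₁ + R₂ = 0.3515 Ω
P = I²R = (14.7)² × 0.3515 = 76.0 W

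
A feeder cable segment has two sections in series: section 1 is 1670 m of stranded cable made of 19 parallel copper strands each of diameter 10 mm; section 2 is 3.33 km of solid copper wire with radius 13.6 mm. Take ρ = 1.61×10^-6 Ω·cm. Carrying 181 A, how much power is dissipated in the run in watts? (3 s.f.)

ρ = 1.61×10^-6 Ω·cm = 1.61×10^-8 Ω·m
Section 1: A_strand = π(5.0000e-03)² = 7.854e-05 m²; R₁ = ρL/(N·A_s) = (1.61×10^-8)(1670)/(19×7.854e-05) = 0.01802 Ω
Section 2: A = πr² = π(1.3600e-02 m)² = 5.811e-04 m²
R₂ = (1.61×10^-8)(3330)/(5.811e-04) = 0.09227 Ω
R = R₁ + R₂ = 0.1103 Ω
P = I²R = (181)² × 0.1103 = 3610 W

3610 W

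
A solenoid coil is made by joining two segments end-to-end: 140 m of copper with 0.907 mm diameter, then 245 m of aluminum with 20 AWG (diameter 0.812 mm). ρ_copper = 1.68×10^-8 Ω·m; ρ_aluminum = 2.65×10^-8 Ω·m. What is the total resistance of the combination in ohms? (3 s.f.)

Segment 1: A = π(d/2)² = π(4.5350e-04 m)² = 6.461e-07 m²
R₁ = ρL/A = (1.68×10^-8)(140)/(6.461e-07) = 3.64 Ω
Segment 2: A = π(0.812/2 mm)² = π(4.0600e-04 m)² = 5.178e-07 m²
R₂ = (2.65×10^-8)(245)/(5.178e-07) = 12.54 Ω
R = R₁ + R₂ = 16.2 Ω

16.2 Ω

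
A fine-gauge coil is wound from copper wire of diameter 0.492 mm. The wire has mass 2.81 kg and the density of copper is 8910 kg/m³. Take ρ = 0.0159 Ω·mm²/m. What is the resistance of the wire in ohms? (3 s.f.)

ρ = 0.0159 Ω·mm²/m = 1.59×10^-8 Ω·m
A = π(d/2)² = π(2.4600e-04 m)² = 1.9012e-07 m²
L = m/(density·A) = 2.81/(8910×1.9012e-07) = 1659 m
R = ρL/A = (1.59×10^-8)(1659)/(1.9012e-07) = 139 Ω

139 Ω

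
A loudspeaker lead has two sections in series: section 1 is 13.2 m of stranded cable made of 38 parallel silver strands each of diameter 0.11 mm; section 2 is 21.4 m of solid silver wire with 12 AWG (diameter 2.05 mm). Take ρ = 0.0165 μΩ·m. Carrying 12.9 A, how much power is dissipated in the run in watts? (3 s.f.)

118 W

ρ = 0.0165 μΩ·m = 1.65×10^-8 Ω·m
Section 1: A_strand = π(5.5000e-05)² = 9.503e-09 m²; R₁ = ρL/(N·A_s) = (1.65×10^-8)(13.2)/(38×9.503e-09) = 0.6031 Ω
Section 2: A = π(2.05/2 mm)² = π(1.0250e-03 m)² = 3.301e-06 m²
R₂ = (1.65×10^-8)(21.4)/(3.301e-06) = 0.107 Ω
R = R₁ + R₂ = 0.7101 Ω
P = I²R = (12.9)² × 0.7101 = 118 W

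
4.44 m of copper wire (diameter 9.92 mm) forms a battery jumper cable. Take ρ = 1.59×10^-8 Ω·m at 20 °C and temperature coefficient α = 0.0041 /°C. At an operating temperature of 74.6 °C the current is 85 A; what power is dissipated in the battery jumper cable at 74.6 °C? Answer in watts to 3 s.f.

A = π(d/2)² = π(4.9600e-03 m)² = 7.729e-05 m²
R₍20₎ = ρL/A = (1.59×10^-8)(4.44)/(7.729e-05) = 9.134×10^-4 Ω
R₍74.6₎ = R₍20₎(1 + αΔT) = 9.134×10^-4 × (1 + 0.0041×54.6) = 0.001118 Ω
P = I²R = (85)² × 0.001118 = 8.08 W

8.08 W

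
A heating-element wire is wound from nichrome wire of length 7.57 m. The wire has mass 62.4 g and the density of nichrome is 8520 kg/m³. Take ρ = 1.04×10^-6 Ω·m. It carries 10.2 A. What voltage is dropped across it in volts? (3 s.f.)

A = m/(density·L) = 0.0624/(8520×7.57) = 9.6750e-07 m²
R = ρL/A = (1.04×10^-6)(7.57)/(9.6750e-07) = 8.137 Ω
V = IR = 10.2 × 8.137 = 83.0 V

83.0 V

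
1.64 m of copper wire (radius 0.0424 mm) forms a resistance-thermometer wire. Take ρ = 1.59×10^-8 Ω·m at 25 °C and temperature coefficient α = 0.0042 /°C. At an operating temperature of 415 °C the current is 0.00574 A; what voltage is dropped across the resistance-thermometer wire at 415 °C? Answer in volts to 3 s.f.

A = πr² = π(4.2400e-05 m)² = 5.648e-09 m²
R₍25₎ = ρL/A = (1.59×10^-8)(1.64)/(5.648e-09) = 4.617 Ω
R₍415₎ = R₍25₎(1 + αΔT) = 4.617 × (1 + 0.0042×390) = 12.18 Ω
V = IR = 0.00574 × 12.18 = 0.0699 V

0.0699 V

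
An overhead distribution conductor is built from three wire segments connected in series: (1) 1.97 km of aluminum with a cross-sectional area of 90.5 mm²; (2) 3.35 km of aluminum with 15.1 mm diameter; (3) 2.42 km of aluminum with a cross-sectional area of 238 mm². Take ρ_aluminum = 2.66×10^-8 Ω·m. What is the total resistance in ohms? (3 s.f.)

1.35 Ω

Seg 1: A = 90.5 mm² = 9.050e-05 m²
R_1 = (2.66×10^-8)(1970)/(9.050e-05) = 0.579 Ω
Seg 2: A = π(d/2)² = π(7.5500e-03 m)² = 1.791e-04 m²
R_2 = (2.66×10^-8)(3350)/(1.791e-04) = 0.4976 Ω
Seg 3: A = 238 mm² = 2.380e-04 m²
R_3 = (2.66×10^-8)(2420)/(2.380e-04) = 0.2705 Ω
R_total = R_1 + R_2 + R_3 = 1.35 Ω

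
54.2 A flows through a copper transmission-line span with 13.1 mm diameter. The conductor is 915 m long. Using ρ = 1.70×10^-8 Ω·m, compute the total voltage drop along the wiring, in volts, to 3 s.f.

6.26 V

A = π(d/2)² = π(6.5500e-03 m)² = 1.348e-04 m²
R = ρL/A = (1.70×10^-8)(915)/(1.348e-04) = 0.1154 Ω
V = IR = 54.2 × 0.1154 = 6.26 V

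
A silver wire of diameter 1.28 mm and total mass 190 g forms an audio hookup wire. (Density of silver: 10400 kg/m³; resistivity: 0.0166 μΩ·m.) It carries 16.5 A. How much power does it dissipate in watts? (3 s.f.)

49.9 W

ρ = 0.0166 μΩ·m = 1.66×10^-8 Ω·m
A = π(d/2)² = π(6.4000e-04 m)² = 1.2868e-06 m²
L = m/(density·A) = 0.19/(10400×1.2868e-06) = 14.2 m
R = ρL/A = (1.66×10^-8)(14.2)/(1.2868e-06) = 0.1832 Ω
P = I²R = (16.5)² × 0.1832 = 49.9 W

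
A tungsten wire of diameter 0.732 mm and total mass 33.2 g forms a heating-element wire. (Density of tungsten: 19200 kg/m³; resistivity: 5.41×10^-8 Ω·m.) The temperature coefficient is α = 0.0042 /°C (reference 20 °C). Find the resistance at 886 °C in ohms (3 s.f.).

2.45 Ω

A = π(d/2)² = π(3.6600e-04 m)² = 4.2084e-07 m²
L = m/(density·A) = 0.0332/(19200×4.2084e-07) = 4.109 m
R = ρL/A = (5.41×10^-8)(4.109)/(4.2084e-07) = 0.5282 Ω
R(886 °C) = 0.5282 × (1 + 0.0042×866) = 2.45 Ω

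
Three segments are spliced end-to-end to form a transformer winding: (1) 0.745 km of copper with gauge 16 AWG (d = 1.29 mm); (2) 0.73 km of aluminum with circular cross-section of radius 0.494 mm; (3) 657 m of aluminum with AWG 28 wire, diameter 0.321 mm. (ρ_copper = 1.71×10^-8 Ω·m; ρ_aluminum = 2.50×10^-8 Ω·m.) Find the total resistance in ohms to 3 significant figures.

Seg 1: A = π(1.29/2 mm)² = π(6.4500e-04 m)² = 1.307e-06 m²
R_1 = (1.71×10^-8)(745)/(1.307e-06) = 9.747 Ω
Seg 2: A = πr² = π(4.9400e-04 m)² = 7.667e-07 m²
R_2 = (2.50×10^-8)(730)/(7.667e-07) = 23.8 Ω
Seg 3: A = π(0.321/2 mm)² = π(1.6050e-04 m)² = 8.093e-08 m²
R_3 = (2.50×10^-8)(657)/(8.093e-08) = 203 Ω
R_total = R_1 + R_2 + R_3 = 237 Ω

237 Ω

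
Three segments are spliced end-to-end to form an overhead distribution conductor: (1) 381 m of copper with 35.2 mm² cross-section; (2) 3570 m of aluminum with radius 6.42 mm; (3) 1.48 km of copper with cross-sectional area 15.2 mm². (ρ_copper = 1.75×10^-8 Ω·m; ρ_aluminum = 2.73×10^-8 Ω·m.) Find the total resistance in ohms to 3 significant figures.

2.65 Ω

Seg 1: A = 35.2 mm² = 3.520e-05 m²
R_1 = (1.75×10^-8)(381)/(3.520e-05) = 0.1894 Ω
Seg 2: A = πr² = π(6.4200e-03 m)² = 1.295e-04 m²
R_2 = (2.73×10^-8)(3570)/(1.295e-04) = 0.7527 Ω
Seg 3: A = 15.2 mm² = 1.520e-05 m²
R_3 = (1.75×10^-8)(1480)/(1.520e-05) = 1.704 Ω
R_total = R_1 + R_2 + R_3 = 2.65 Ω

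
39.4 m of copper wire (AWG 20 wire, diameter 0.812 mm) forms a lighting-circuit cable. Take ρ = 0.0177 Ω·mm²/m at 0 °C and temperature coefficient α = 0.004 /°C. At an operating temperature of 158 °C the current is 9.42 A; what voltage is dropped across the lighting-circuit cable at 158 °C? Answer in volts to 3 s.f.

20.7 V

ρ = 0.0177 Ω·mm²/m = 1.77×10^-8 Ω·m
A = π(0.812/2 mm)² = π(4.0600e-04 m)² = 5.178e-07 m²
R₍0₎ = ρL/A = (1.77×10^-8)(39.4)/(5.178e-07) = 1.347 Ω
R₍158₎ = R₍0₎(1 + αΔT) = 1.347 × (1 + 0.004×158) = 2.198 Ω
V = IR = 9.42 × 2.198 = 20.7 V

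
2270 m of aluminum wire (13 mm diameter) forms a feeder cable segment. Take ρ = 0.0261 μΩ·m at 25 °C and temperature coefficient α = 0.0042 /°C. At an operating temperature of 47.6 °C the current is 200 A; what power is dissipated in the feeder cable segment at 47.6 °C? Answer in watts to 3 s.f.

ρ = 0.0261 μΩ·m = 2.61×10^-8 Ω·m
A = π(d/2)² = π(6.5000e-03 m)² = 1.327e-04 m²
R₍25₎ = ρL/A = (2.61×10^-8)(2270)/(1.327e-04) = 0.4464 Ω
R₍47.6₎ = R₍25₎(1 + αΔT) = 0.4464 × (1 + 0.0042×22.6) = 0.4887 Ω
P = I²R = (200)² × 0.4887 = 19500 W

19500 W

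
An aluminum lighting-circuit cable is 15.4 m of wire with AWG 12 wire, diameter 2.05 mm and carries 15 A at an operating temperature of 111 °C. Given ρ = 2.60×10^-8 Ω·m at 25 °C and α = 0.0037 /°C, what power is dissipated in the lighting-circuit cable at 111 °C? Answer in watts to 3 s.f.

36.0 W

A = π(2.05/2 mm)² = π(1.0250e-03 m)² = 3.301e-06 m²
R₍25₎ = ρL/A = (2.60×10^-8)(15.4)/(3.301e-06) = 0.1213 Ω
R₍111₎ = R₍25₎(1 + αΔT) = 0.1213 × (1 + 0.0037×86) = 0.1599 Ω
P = I²R = (15)² × 0.1599 = 36.0 W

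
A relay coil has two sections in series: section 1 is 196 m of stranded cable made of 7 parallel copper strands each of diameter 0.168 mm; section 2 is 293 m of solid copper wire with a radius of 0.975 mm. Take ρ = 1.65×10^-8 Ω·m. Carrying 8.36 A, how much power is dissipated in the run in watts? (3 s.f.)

1570 W

Section 1: A_strand = π(8.4000e-05)² = 2.217e-08 m²; R₁ = ρL/(N·A_s) = (1.65×10^-8)(196)/(7×2.217e-08) = 20.84 Ω
Section 2: A = πr² = π(9.7500e-04 m)² = 2.986e-06 m²
R₂ = (1.65×10^-8)(293)/(2.986e-06) = 1.619 Ω
R = R₁ + R₂ = 22.46 Ω
P = I²R = (8.36)² × 22.46 = 1570 W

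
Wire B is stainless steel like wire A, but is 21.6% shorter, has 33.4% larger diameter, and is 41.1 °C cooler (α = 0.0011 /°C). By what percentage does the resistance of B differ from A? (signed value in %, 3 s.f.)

R ∝ ρL/d² with ρ ∝ (1+αΔT), so R_B/R_A = (1 − 21.6/100) × (1 + 33.4/100)⁻² × (1 − 0.0011×41.1)
= 0.784 × 0.5619 × 0.9548 = 0.4206
(R_B − R_A)/R_A = 0.4206 − 1 = -57.9%

-57.9%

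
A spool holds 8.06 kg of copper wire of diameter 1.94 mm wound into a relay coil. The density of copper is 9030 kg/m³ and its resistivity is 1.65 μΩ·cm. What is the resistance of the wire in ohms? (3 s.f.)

1.69 Ω

ρ = 1.65 μΩ·cm = 1.65×10^-8 Ω·m
A = π(d/2)² = π(9.7000e-04 m)² = 2.9559e-06 m²
L = m/(density·A) = 8.06/(9030×2.9559e-06) = 302 m
R = ρL/A = (1.65×10^-8)(302)/(2.9559e-06) = 1.69 Ω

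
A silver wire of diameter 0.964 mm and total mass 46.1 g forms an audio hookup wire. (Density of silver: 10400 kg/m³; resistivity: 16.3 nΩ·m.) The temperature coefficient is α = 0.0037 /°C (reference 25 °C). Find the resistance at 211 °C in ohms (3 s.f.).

ρ = 16.3 nΩ·m = 1.63×10^-8 Ω·m
A = π(d/2)² = π(4.8200e-04 m)² = 7.2987e-07 m²
L = m/(density·A) = 0.0461/(10400×7.2987e-07) = 6.073 m
R = ρL/A = (1.63×10^-8)(6.073)/(7.2987e-07) = 0.1356 Ω
R(211 °C) = 0.1356 × (1 + 0.0037×186) = 0.229 Ω

0.229 Ω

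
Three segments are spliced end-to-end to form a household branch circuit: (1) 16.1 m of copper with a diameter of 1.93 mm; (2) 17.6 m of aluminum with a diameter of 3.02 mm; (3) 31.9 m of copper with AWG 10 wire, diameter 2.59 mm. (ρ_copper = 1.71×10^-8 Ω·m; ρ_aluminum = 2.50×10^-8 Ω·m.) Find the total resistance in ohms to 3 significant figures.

0.259 Ω

Seg 1: A = π(d/2)² = π(9.6500e-04 m)² = 2.926e-06 m²
R_1 = (1.71×10^-8)(16.1)/(2.926e-06) = 0.09411 Ω
Seg 2: A = π(d/2)² = π(1.5100e-03 m)² = 7.163e-06 m²
R_2 = (2.50×10^-8)(17.6)/(7.163e-06) = 0.06143 Ω
Seg 3: A = π(2.59/2 mm)² = π(1.2950e-03 m)² = 5.269e-06 m²
R_3 = (1.71×10^-8)(31.9)/(5.269e-06) = 0.1035 Ω
R_total = R_1 + R_2 + R_3 = 0.259 Ω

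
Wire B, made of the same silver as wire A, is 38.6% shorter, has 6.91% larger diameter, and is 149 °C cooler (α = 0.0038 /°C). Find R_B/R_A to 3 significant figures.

0.233

R ∝ ρL/d² with ρ ∝ (1+αΔT), so R_B/R_A = (1 − 38.6/100) × (1 + 6.91/100)⁻² × (1 − 0.0038×149)
= 0.614 × 0.8749 × 0.4338 = 0.233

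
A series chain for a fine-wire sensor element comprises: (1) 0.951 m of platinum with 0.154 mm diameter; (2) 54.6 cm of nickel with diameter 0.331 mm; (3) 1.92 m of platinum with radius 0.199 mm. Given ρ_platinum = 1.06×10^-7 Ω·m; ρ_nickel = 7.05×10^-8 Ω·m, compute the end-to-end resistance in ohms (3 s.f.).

7.50 Ω

Seg 1: A = π(d/2)² = π(7.7000e-05 m)² = 1.863e-08 m²
R_1 = (1.06×10^-7)(0.951)/(1.863e-08) = 5.412 Ω
Seg 2: A = π(d/2)² = π(1.6550e-04 m)² = 8.605e-08 m²
R_2 = (7.05×10^-8)(0.546)/(8.605e-08) = 0.4473 Ω
Seg 3: A = πr² = π(1.9900e-04 m)² = 1.244e-07 m²
R_3 = (1.06×10^-7)(1.92)/(1.244e-07) = 1.636 Ω
R_total = R_1 + R_2 + R_3 = 7.50 Ω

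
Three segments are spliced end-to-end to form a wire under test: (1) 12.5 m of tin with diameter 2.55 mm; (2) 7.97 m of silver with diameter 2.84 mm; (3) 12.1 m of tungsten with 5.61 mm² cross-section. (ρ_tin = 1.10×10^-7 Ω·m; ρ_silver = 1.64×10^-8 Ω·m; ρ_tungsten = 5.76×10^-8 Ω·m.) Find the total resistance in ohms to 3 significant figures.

0.414 Ω

Seg 1: A = π(d/2)² = π(1.2750e-03 m)² = 5.107e-06 m²
R_1 = (1.10×10^-7)(12.5)/(5.107e-06) = 0.2692 Ω
Seg 2: A = π(d/2)² = π(1.4200e-03 m)² = 6.335e-06 m²
R_2 = (1.64×10^-8)(7.97)/(6.335e-06) = 0.02063 Ω
Seg 3: A = 5.61 mm² = 5.610e-06 m²
R_3 = (5.76×10^-8)(12.1)/(5.610e-06) = 0.1242 Ω
R_total = R_1 + R_2 + R_3 = 0.414 Ω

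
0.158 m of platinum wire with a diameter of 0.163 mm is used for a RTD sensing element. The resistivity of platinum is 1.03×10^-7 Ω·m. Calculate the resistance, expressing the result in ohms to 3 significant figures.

0.780 Ω

A = π(d/2)² = π(8.1500e-05 m)² = 2.087e-08 m²
R = ρL/A = (1.03×10^-7)(0.158 m)/(2.087e-08 m²) = 0.780 Ω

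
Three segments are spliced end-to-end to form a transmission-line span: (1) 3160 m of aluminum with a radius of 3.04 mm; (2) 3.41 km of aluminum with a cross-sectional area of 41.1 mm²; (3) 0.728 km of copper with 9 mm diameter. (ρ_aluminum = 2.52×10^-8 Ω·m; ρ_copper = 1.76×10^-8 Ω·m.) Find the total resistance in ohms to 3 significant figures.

Seg 1: A = πr² = π(3.0400e-03 m)² = 2.903e-05 m²
R_1 = (2.52×10^-8)(3160)/(2.903e-05) = 2.743 Ω
Seg 2: A = 41.1 mm² = 4.110e-05 m²
R_2 = (2.52×10^-8)(3410)/(4.110e-05) = 2.091 Ω
Seg 3: A = π(d/2)² = π(4.5000e-03 m)² = 6.362e-05 m²
R_3 = (1.76×10^-8)(728)/(6.362e-05) = 0.2014 Ω
R_total = R_1 + R_2 + R_3 = 5.03 Ω

5.03 Ω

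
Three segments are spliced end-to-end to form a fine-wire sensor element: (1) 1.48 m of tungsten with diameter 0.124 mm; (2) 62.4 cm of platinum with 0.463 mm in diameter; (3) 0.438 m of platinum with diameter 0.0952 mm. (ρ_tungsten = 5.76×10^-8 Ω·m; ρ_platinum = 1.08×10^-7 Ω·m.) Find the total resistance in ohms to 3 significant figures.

14.1 Ω

Seg 1: A = π(d/2)² = π(6.2000e-05 m)² = 1.208e-08 m²
R_1 = (5.76×10^-8)(1.48)/(1.208e-08) = 7.059 Ω
Seg 2: A = π(d/2)² = π(2.3150e-04 m)² = 1.684e-07 m²
R_2 = (1.08×10^-7)(0.624)/(1.684e-07) = 0.4003 Ω
Seg 3: A = π(d/2)² = π(4.7600e-05 m)² = 7.118e-09 m²
R_3 = (1.08×10^-7)(0.438)/(7.118e-09) = 6.646 Ω
R_total = R_1 + R_2 + R_3 = 14.1 Ω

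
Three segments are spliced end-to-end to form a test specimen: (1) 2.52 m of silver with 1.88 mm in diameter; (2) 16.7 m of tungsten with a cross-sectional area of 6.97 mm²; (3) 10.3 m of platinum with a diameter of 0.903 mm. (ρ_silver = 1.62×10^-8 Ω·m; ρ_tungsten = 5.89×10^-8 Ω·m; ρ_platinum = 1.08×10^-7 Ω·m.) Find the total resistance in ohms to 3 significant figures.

1.89 Ω

Seg 1: A = π(d/2)² = π(9.4000e-04 m)² = 2.776e-06 m²
R_1 = (1.62×10^-8)(2.52)/(2.776e-06) = 0.01471 Ω
Seg 2: A = 6.97 mm² = 6.970e-06 m²
R_2 = (5.89×10^-8)(16.7)/(6.970e-06) = 0.1411 Ω
Seg 3: A = π(d/2)² = π(4.5150e-04 m)² = 6.404e-07 m²
R_3 = (1.08×10^-7)(10.3)/(6.404e-07) = 1.737 Ω
R_total = R_1 + R_2 + R_3 = 1.89 Ω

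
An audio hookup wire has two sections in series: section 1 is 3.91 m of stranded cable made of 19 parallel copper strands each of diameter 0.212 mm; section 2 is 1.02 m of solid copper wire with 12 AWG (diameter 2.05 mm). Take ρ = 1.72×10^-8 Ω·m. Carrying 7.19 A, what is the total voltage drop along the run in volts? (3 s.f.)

Section 1: A_strand = π(1.0600e-04)² = 3.530e-08 m²; R₁ = ρL/(N·A_s) = (1.72×10^-8)(3.91)/(19×3.530e-08) = 0.1003 Ω
Section 2: A = π(2.05/2 mm)² = π(1.0250e-03 m)² = 3.301e-06 m²
R₂ = (1.72×10^-8)(1.02)/(3.301e-06) = 0.005315 Ω
R = R₁ + R₂ = 0.1056 Ω
V = IR = 7.19 × 0.1056 = 0.759 V

0.759 V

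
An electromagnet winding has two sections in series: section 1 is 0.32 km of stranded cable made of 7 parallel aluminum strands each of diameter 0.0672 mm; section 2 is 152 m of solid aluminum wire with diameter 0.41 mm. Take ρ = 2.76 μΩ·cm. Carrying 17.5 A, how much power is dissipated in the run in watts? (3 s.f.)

ρ = 2.76 μΩ·cm = 2.76×10^-8 Ω·m
Section 1: A_strand = π(3.3600e-05)² = 3.547e-09 m²; R₁ = ρL/(N·A_s) = (2.76×10^-8)(320)/(7×3.547e-09) = 355.7 Ω
Section 2: A = π(d/2)² = π(2.0500e-04 m)² = 1.320e-07 m²
R₂ = (2.76×10^-8)(152)/(1.320e-07) = 31.78 Ω
R = R₁ + R₂ = 387.5 Ω
P = I²R = (17.5)² × 387.5 = 1.19×10^5 W

1.19×10^5 W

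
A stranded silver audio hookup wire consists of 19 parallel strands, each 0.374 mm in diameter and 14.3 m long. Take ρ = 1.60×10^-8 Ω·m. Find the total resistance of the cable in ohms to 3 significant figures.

A_strand = π(1.8700e-04 m)² = 1.099e-07 m²
R_strand = ρL/A = (1.60×10^-8)(14.3)/(1.099e-07) = 2.083 Ω
R_total = R_strand/N = 2.083/19 = 0.110 Ω

0.110 Ω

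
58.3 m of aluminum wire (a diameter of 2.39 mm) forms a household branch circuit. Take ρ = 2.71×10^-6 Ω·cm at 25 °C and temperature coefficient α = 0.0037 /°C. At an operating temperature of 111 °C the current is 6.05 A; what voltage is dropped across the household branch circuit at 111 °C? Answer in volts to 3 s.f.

ρ = 2.71×10^-6 Ω·cm = 2.71×10^-8 Ω·m
A = π(d/2)² = π(1.1950e-03 m)² = 4.486e-06 m²
R₍25₎ = ρL/A = (2.71×10^-8)(58.3)/(4.486e-06) = 0.3522 Ω
R₍111₎ = R₍25₎(1 + αΔT) = 0.3522 × (1 + 0.0037×86) = 0.4642 Ω
V = IR = 6.05 × 0.4642 = 2.81 V

2.81 V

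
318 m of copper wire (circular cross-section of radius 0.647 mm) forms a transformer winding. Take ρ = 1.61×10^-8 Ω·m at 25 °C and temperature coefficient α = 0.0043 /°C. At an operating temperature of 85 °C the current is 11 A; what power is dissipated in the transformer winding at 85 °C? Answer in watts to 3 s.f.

593 W

A = πr² = π(6.4700e-04 m)² = 1.315e-06 m²
R₍25₎ = ρL/A = (1.61×10^-8)(318)/(1.315e-06) = 3.893 Ω
R₍85₎ = R₍25₎(1 + αΔT) = 3.893 × (1 + 0.0043×60) = 4.898 Ω
P = I²R = (11)² × 4.898 = 593 W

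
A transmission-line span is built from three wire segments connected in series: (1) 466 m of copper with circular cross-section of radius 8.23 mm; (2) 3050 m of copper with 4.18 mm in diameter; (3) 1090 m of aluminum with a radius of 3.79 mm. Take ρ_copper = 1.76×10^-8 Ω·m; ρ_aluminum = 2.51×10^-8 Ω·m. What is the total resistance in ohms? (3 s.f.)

Seg 1: A = πr² = π(8.2300e-03 m)² = 2.128e-04 m²
R_1 = (1.76×10^-8)(466)/(2.128e-04) = 0.03854 Ω
Seg 2: A = π(d/2)² = π(2.0900e-03 m)² = 1.372e-05 m²
R_2 = (1.76×10^-8)(3050)/(1.372e-05) = 3.912 Ω
Seg 3: A = πr² = π(3.7900e-03 m)² = 4.513e-05 m²
R_3 = (2.51×10^-8)(1090)/(4.513e-05) = 0.6063 Ω
R_total = R_1 + R_2 + R_3 = 4.56 Ω

4.56 Ω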